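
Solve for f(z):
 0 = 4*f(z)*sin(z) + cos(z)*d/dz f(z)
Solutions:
 f(z) = C1*cos(z)^4


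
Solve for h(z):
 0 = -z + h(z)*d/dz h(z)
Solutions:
 h(z) = -sqrt(C1 + z^2)
 h(z) = sqrt(C1 + z^2)


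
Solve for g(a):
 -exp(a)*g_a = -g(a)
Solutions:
 g(a) = C1*exp(-exp(-a))


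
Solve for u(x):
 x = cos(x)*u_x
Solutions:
 u(x) = C1 + Integral(x/cos(x), x)


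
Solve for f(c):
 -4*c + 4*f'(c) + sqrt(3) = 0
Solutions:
 f(c) = C1 + c^2/2 - sqrt(3)*c/4


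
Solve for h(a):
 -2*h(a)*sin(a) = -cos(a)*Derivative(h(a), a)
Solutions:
 h(a) = C1/cos(a)^2


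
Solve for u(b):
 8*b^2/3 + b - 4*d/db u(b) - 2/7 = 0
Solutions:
 u(b) = C1 + 2*b^3/9 + b^2/8 - b/14


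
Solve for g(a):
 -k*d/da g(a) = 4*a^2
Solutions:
 g(a) = C1 - 4*a^3/(3*k)


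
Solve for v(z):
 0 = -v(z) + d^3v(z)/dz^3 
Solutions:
 v(z) = C3*exp(z) + (C1*sin(sqrt(3)*z/2) + C2*cos(sqrt(3)*z/2))*exp(-z/2)


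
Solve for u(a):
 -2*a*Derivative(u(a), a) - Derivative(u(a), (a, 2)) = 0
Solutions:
 u(a) = C1 + C2*erf(a)


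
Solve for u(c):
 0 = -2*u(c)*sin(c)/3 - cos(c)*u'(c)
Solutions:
 u(c) = C1*cos(c)^(2/3)


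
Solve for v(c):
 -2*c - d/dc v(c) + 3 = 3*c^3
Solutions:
 v(c) = C1 - 3*c^4/4 - c^2 + 3*c


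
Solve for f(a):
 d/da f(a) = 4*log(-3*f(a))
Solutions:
 -Integral(1/(log(-_y) + log(3)), (_y, f(a)))/4 = C1 - a


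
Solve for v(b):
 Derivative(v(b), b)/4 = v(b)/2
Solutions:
 v(b) = C1*exp(2*b)


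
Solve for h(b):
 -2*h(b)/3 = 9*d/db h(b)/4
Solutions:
 h(b) = C1*exp(-8*b/27)


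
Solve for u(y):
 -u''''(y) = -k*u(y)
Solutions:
 u(y) = C1*exp(-k^(1/4)*y) + C2*exp(k^(1/4)*y) + C3*exp(-I*k^(1/4)*y) + C4*exp(I*k^(1/4)*y)


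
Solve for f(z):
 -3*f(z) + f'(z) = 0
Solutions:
 f(z) = C1*exp(3*z)


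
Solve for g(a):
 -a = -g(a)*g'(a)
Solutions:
 g(a) = -sqrt(C1 + a^2)
 g(a) = sqrt(C1 + a^2)


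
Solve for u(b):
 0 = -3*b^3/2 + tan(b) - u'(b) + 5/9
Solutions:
 u(b) = C1 - 3*b^4/8 + 5*b/9 - log(cos(b))


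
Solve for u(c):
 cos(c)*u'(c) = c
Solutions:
 u(c) = C1 + Integral(c/cos(c), c)


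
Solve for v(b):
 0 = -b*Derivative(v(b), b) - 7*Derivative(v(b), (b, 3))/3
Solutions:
 v(b) = C1 + Integral(C2*airyai(-3^(1/3)*7^(2/3)*b/7) + C3*airybi(-3^(1/3)*7^(2/3)*b/7), b)


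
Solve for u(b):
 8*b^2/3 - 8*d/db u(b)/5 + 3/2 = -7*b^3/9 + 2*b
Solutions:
 u(b) = C1 + 35*b^4/288 + 5*b^3/9 - 5*b^2/8 + 15*b/16


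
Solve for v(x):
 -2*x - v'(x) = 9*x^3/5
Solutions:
 v(x) = C1 - 9*x^4/20 - x^2


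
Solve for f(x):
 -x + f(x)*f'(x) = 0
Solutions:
 f(x) = -sqrt(C1 + x^2)
 f(x) = sqrt(C1 + x^2)


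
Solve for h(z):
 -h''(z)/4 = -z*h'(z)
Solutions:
 h(z) = C1 + C2*erfi(sqrt(2)*z)


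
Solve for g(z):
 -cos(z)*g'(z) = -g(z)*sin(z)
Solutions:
 g(z) = C1/cos(z)


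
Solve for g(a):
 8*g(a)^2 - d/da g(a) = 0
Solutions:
 g(a) = -1/(C1 + 8*a)


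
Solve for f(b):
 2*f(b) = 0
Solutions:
 f(b) = 0


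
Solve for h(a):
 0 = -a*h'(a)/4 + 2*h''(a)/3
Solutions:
 h(a) = C1 + C2*erfi(sqrt(3)*a/4)


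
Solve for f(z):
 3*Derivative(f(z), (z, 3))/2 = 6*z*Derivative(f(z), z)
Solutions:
 f(z) = C1 + Integral(C2*airyai(2^(2/3)*z) + C3*airybi(2^(2/3)*z), z)


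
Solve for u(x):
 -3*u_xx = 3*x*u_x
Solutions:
 u(x) = C1 + C2*erf(sqrt(2)*x/2)


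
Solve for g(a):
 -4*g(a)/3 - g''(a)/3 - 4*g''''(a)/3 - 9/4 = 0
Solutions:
 g(a) = (C1*sin(a*cos(atan(3*sqrt(7))/2)) + C2*cos(a*cos(atan(3*sqrt(7))/2)))*exp(-a*sin(atan(3*sqrt(7))/2)) + (C3*sin(a*cos(atan(3*sqrt(7))/2)) + C4*cos(a*cos(atan(3*sqrt(7))/2)))*exp(a*sin(atan(3*sqrt(7))/2)) - 27/16


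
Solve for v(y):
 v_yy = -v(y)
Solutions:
 v(y) = C1*sin(y) + C2*cos(y)


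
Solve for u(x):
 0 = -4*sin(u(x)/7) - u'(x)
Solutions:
 4*x + 7*log(cos(u(x)/7) - 1)/2 - 7*log(cos(u(x)/7) + 1)/2 = C1


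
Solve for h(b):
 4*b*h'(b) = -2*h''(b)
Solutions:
 h(b) = C1 + C2*erf(b)


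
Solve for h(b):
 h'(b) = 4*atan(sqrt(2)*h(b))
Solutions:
 Integral(1/atan(sqrt(2)*_y), (_y, h(b))) = C1 + 4*b


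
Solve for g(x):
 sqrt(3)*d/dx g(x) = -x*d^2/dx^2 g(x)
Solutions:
 g(x) = C1 + C2*x^(1 - sqrt(3))


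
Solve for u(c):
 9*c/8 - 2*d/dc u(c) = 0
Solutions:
 u(c) = C1 + 9*c^2/32


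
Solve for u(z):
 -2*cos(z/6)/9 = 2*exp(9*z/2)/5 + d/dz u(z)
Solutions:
 u(z) = C1 - 4*exp(9*z/2)/45 - 4*sin(z/6)/3


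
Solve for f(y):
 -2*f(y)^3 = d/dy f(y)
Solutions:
 f(y) = -sqrt(2)*sqrt(-1/(C1 - 2*y))/2
 f(y) = sqrt(2)*sqrt(-1/(C1 - 2*y))/2


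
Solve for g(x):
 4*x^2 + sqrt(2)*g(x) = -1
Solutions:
 g(x) = sqrt(2)*(-4*x^2 - 1)/2


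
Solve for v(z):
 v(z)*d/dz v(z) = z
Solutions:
 v(z) = -sqrt(C1 + z^2)
 v(z) = sqrt(C1 + z^2)


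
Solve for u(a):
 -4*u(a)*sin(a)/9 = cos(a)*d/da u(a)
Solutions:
 u(a) = C1*cos(a)^(4/9)


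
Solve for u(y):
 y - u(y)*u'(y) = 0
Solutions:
 u(y) = -sqrt(C1 + y^2)
 u(y) = sqrt(C1 + y^2)


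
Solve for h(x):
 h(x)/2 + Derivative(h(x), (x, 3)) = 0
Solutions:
 h(x) = C3*exp(-2^(2/3)*x/2) + (C1*sin(2^(2/3)*sqrt(3)*x/4) + C2*cos(2^(2/3)*sqrt(3)*x/4))*exp(2^(2/3)*x/4)


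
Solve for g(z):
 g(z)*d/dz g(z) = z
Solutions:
 g(z) = -sqrt(C1 + z^2)
 g(z) = sqrt(C1 + z^2)


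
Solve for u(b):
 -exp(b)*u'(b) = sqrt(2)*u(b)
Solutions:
 u(b) = C1*exp(sqrt(2)*exp(-b))


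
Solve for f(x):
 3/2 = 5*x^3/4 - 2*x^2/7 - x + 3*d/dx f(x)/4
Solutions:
 f(x) = C1 - 5*x^4/12 + 8*x^3/63 + 2*x^2/3 + 2*x


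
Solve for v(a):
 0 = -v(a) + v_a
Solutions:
 v(a) = C1*exp(a)


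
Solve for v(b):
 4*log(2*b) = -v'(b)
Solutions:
 v(b) = C1 - 4*b*log(b) - b*log(16) + 4*b


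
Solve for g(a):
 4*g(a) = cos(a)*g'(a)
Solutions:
 g(a) = C1*(sin(a)^2 + 2*sin(a) + 1)/(sin(a)^2 - 2*sin(a) + 1)


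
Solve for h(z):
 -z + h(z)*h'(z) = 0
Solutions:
 h(z) = -sqrt(C1 + z^2)
 h(z) = sqrt(C1 + z^2)


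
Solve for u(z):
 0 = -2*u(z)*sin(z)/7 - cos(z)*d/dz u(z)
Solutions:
 u(z) = C1*cos(z)^(2/7)


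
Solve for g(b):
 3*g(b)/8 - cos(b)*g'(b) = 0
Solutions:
 g(b) = C1*(sin(b) + 1)^(3/16)/(sin(b) - 1)^(3/16)


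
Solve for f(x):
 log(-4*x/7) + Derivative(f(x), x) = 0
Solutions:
 f(x) = C1 - x*log(-x) + x*(-2*log(2) + 1 + log(7))


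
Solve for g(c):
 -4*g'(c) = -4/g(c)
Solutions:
 g(c) = -sqrt(C1 + 2*c)
 g(c) = sqrt(C1 + 2*c)


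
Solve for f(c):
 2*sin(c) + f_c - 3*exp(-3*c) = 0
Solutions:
 f(c) = C1 + 2*cos(c) - exp(-3*c)


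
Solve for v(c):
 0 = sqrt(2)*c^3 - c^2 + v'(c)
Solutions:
 v(c) = C1 - sqrt(2)*c^4/4 + c^3/3


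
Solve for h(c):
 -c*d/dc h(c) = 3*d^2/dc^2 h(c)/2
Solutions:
 h(c) = C1 + C2*erf(sqrt(3)*c/3)


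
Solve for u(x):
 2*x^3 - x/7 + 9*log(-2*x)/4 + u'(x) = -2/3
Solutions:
 u(x) = C1 - x^4/2 + x^2/14 - 9*x*log(-x)/4 + x*(19 - 27*log(2))/12


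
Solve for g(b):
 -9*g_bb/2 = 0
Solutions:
 g(b) = C1 + C2*b


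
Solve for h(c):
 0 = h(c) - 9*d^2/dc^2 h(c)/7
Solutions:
 h(c) = C1*exp(-sqrt(7)*c/3) + C2*exp(sqrt(7)*c/3)


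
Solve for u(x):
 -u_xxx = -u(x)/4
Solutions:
 u(x) = C3*exp(2^(1/3)*x/2) + (C1*sin(2^(1/3)*sqrt(3)*x/4) + C2*cos(2^(1/3)*sqrt(3)*x/4))*exp(-2^(1/3)*x/4)


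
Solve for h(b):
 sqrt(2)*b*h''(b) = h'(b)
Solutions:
 h(b) = C1 + C2*b^(sqrt(2)/2 + 1)


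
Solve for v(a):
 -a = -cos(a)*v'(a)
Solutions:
 v(a) = C1 + Integral(a/cos(a), a)


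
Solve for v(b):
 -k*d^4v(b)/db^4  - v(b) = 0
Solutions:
 v(b) = C1*exp(-b*(-1/k)^(1/4)) + C2*exp(b*(-1/k)^(1/4)) + C3*exp(-I*b*(-1/k)^(1/4)) + C4*exp(I*b*(-1/k)^(1/4))


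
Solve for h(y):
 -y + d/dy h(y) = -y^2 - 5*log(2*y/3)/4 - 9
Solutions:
 h(y) = C1 - y^3/3 + y^2/2 - 5*y*log(y)/4 - 31*y/4 - 5*y*log(2)/4 + 5*y*log(3)/4


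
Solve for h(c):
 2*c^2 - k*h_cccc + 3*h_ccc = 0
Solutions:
 h(c) = C1 + C2*c + C3*c^2 + C4*exp(3*c/k) - c^5/90 - c^4*k/54 - 2*c^3*k^2/81


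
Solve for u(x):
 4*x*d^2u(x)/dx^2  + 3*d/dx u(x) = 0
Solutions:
 u(x) = C1 + C2*x^(1/4)


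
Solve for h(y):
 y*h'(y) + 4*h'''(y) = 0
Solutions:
 h(y) = C1 + Integral(C2*airyai(-2^(1/3)*y/2) + C3*airybi(-2^(1/3)*y/2), y)


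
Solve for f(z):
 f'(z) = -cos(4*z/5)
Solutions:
 f(z) = C1 - 5*sin(4*z/5)/4


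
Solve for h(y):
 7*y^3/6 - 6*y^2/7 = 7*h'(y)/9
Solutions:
 h(y) = C1 + 3*y^4/8 - 18*y^3/49


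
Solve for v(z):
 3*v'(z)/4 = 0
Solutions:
 v(z) = C1


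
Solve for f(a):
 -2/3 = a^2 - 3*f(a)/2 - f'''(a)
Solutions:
 f(a) = C3*exp(-2^(2/3)*3^(1/3)*a/2) + 2*a^2/3 + (C1*sin(2^(2/3)*3^(5/6)*a/4) + C2*cos(2^(2/3)*3^(5/6)*a/4))*exp(2^(2/3)*3^(1/3)*a/4) + 4/9


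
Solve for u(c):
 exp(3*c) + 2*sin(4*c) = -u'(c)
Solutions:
 u(c) = C1 - exp(3*c)/3 + cos(4*c)/2


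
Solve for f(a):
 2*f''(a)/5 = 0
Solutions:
 f(a) = C1 + C2*a


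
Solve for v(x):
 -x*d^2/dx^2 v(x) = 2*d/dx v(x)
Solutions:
 v(x) = C1 + C2/x


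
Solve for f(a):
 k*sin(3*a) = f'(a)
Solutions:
 f(a) = C1 - k*cos(3*a)/3


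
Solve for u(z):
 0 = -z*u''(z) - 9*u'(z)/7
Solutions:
 u(z) = C1 + C2/z^(2/7)


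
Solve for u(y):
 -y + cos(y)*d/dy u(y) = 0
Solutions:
 u(y) = C1 + Integral(y/cos(y), y)


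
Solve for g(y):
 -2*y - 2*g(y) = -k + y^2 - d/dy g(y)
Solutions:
 g(y) = C1*exp(2*y) + k/2 - y^2/2 - 3*y/2 - 3/4


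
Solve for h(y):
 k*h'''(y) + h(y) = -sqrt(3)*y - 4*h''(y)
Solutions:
 h(y) = C1*exp(-y*((sqrt(((27 + 128/k^2)^2 - 16384/k^4)/k^2)/2 + 27/(2*k) + 64/k^3)^(1/3) + 4/k + 16/(k^2*(sqrt(((27 + 128/k^2)^2 - 16384/k^4)/k^2)/2 + 27/(2*k) + 64/k^3)^(1/3)))/3) + C2*exp(y*((sqrt(((27 + 128/k^2)^2 - 16384/k^4)/k^2)/2 + 27/(2*k) + 64/k^3)^(1/3) - sqrt(3)*I*(sqrt(((27 + 128/k^2)^2 - 16384/k^4)/k^2)/2 + 27/(2*k) + 64/k^3)^(1/3) - 8/k - 64/(k^2*(-1 + sqrt(3)*I)*(sqrt(((27 + 128/k^2)^2 - 16384/k^4)/k^2)/2 + 27/(2*k) + 64/k^3)^(1/3)))/6) + C3*exp(y*((sqrt(((27 + 128/k^2)^2 - 16384/k^4)/k^2)/2 + 27/(2*k) + 64/k^3)^(1/3) + sqrt(3)*I*(sqrt(((27 + 128/k^2)^2 - 16384/k^4)/k^2)/2 + 27/(2*k) + 64/k^3)^(1/3) - 8/k + 64/(k^2*(1 + sqrt(3)*I)*(sqrt(((27 + 128/k^2)^2 - 16384/k^4)/k^2)/2 + 27/(2*k) + 64/k^3)^(1/3)))/6) - sqrt(3)*y


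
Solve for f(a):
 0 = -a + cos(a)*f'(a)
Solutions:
 f(a) = C1 + Integral(a/cos(a), a)


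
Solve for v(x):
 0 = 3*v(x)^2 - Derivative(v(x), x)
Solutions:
 v(x) = -1/(C1 + 3*x)


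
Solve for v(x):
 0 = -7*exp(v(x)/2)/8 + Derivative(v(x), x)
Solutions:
 v(x) = 2*log(-1/(C1 + 7*x)) + 8*log(2)


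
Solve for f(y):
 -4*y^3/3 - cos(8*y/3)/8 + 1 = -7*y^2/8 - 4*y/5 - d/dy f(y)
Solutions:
 f(y) = C1 + y^4/3 - 7*y^3/24 - 2*y^2/5 - y + 3*sin(8*y/3)/64


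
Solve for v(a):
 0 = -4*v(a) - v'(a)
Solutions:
 v(a) = C1*exp(-4*a)


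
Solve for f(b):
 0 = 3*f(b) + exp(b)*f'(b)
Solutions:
 f(b) = C1*exp(3*exp(-b))


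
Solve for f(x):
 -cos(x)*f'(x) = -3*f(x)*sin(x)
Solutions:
 f(x) = C1/cos(x)^3


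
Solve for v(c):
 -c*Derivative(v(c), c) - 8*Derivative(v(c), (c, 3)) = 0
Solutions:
 v(c) = C1 + Integral(C2*airyai(-c/2) + C3*airybi(-c/2), c)


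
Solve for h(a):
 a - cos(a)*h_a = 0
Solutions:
 h(a) = C1 + Integral(a/cos(a), a)


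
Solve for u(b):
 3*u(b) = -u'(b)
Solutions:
 u(b) = C1*exp(-3*b)


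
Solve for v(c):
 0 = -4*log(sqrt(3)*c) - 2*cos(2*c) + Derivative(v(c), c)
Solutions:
 v(c) = C1 + 4*c*log(c) - 4*c + 2*c*log(3) + sin(2*c)


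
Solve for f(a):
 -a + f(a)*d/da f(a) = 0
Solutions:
 f(a) = -sqrt(C1 + a^2)
 f(a) = sqrt(C1 + a^2)


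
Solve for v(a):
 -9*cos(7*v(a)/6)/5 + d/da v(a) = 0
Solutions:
 -9*a/5 - 3*log(sin(7*v(a)/6) - 1)/7 + 3*log(sin(7*v(a)/6) + 1)/7 = C1


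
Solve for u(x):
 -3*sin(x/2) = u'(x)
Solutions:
 u(x) = C1 + 6*cos(x/2)


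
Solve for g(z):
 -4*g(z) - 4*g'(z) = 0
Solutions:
 g(z) = C1*exp(-z)


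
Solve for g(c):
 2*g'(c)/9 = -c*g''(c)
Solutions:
 g(c) = C1 + C2*c^(7/9)


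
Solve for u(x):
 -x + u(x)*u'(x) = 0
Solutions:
 u(x) = -sqrt(C1 + x^2)
 u(x) = sqrt(C1 + x^2)


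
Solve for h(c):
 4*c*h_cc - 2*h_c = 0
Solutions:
 h(c) = C1 + C2*c^(3/2)


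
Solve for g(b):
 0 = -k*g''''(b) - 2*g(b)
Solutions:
 g(b) = C1*exp(-2^(1/4)*b*(-1/k)^(1/4)) + C2*exp(2^(1/4)*b*(-1/k)^(1/4)) + C3*exp(-2^(1/4)*I*b*(-1/k)^(1/4)) + C4*exp(2^(1/4)*I*b*(-1/k)^(1/4))


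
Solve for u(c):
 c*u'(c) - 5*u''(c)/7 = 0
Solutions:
 u(c) = C1 + C2*erfi(sqrt(70)*c/10)


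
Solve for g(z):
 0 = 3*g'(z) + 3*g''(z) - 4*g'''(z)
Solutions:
 g(z) = C1 + C2*exp(z*(3 - sqrt(57))/8) + C3*exp(z*(3 + sqrt(57))/8)


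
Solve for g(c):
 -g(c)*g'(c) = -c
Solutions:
 g(c) = -sqrt(C1 + c^2)
 g(c) = sqrt(C1 + c^2)


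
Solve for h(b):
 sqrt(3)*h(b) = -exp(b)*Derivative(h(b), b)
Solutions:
 h(b) = C1*exp(sqrt(3)*exp(-b))


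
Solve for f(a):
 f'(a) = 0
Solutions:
 f(a) = C1


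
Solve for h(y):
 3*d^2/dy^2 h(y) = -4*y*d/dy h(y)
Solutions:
 h(y) = C1 + C2*erf(sqrt(6)*y/3)


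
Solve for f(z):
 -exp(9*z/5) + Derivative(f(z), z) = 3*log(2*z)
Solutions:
 f(z) = C1 + 3*z*log(z) + 3*z*(-1 + log(2)) + 5*exp(9*z/5)/9


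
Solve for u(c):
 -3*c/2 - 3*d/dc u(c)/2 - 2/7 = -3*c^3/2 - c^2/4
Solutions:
 u(c) = C1 + c^4/4 + c^3/18 - c^2/2 - 4*c/21


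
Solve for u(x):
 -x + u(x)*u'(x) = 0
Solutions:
 u(x) = -sqrt(C1 + x^2)
 u(x) = sqrt(C1 + x^2)


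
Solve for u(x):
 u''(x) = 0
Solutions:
 u(x) = C1 + C2*x


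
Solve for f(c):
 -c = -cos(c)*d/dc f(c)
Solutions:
 f(c) = C1 + Integral(c/cos(c), c)


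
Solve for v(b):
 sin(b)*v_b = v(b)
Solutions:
 v(b) = C1*sqrt(cos(b) - 1)/sqrt(cos(b) + 1)


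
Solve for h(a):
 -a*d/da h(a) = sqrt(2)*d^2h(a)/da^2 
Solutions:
 h(a) = C1 + C2*erf(2^(1/4)*a/2)


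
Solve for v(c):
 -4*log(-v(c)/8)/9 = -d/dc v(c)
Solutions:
 -9*Integral(1/(log(-_y) - 3*log(2)), (_y, v(c)))/4 = C1 - c


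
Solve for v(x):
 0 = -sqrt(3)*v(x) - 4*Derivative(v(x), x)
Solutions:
 v(x) = C1*exp(-sqrt(3)*x/4)


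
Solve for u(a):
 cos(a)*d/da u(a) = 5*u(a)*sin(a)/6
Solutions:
 u(a) = C1/cos(a)^(5/6)


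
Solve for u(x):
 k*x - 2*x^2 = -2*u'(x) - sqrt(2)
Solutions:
 u(x) = C1 - k*x^2/4 + x^3/3 - sqrt(2)*x/2


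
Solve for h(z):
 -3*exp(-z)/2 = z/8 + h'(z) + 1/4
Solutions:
 h(z) = C1 - z^2/16 - z/4 + 3*exp(-z)/2


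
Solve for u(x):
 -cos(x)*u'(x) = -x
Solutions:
 u(x) = C1 + Integral(x/cos(x), x)


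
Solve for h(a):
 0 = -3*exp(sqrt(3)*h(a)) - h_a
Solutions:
 h(a) = sqrt(3)*(2*log(1/(C1 + 3*a)) - log(3))/6


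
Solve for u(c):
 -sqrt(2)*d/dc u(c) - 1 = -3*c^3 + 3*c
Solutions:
 u(c) = C1 + 3*sqrt(2)*c^4/8 - 3*sqrt(2)*c^2/4 - sqrt(2)*c/2


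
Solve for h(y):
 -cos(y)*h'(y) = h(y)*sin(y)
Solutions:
 h(y) = C1*cos(y)


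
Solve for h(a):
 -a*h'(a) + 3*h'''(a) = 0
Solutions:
 h(a) = C1 + Integral(C2*airyai(3^(2/3)*a/3) + C3*airybi(3^(2/3)*a/3), a)


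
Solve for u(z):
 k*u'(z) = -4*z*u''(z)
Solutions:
 u(z) = C1 + z^(1 - re(k)/4)*(C2*sin(log(z)*Abs(im(k))/4) + C3*cos(log(z)*im(k)/4))


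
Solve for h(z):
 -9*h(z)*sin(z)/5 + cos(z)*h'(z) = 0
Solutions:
 h(z) = C1/cos(z)^(9/5)


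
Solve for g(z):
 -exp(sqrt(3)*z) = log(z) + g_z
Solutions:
 g(z) = C1 - z*log(z) + z - sqrt(3)*exp(sqrt(3)*z)/3


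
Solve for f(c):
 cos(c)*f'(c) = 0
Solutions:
 f(c) = C1


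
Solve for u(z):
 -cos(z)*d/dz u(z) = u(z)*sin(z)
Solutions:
 u(z) = C1*cos(z)


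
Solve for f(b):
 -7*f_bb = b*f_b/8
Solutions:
 f(b) = C1 + C2*erf(sqrt(7)*b/28)


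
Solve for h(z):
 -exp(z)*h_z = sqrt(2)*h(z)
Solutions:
 h(z) = C1*exp(sqrt(2)*exp(-z))


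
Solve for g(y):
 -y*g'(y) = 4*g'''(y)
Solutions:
 g(y) = C1 + Integral(C2*airyai(-2^(1/3)*y/2) + C3*airybi(-2^(1/3)*y/2), y)


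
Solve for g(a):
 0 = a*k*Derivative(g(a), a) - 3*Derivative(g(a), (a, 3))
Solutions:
 g(a) = C1 + Integral(C2*airyai(3^(2/3)*a*k^(1/3)/3) + C3*airybi(3^(2/3)*a*k^(1/3)/3), a)


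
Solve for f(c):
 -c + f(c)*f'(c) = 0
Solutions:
 f(c) = -sqrt(C1 + c^2)
 f(c) = sqrt(C1 + c^2)


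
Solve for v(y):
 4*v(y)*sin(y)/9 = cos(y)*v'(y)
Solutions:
 v(y) = C1/cos(y)^(4/9)


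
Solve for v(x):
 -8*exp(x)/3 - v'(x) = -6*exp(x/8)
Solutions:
 v(x) = C1 + 48*exp(x/8) - 8*exp(x)/3


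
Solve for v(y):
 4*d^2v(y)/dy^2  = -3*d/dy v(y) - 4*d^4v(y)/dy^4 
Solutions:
 v(y) = C1 + C2*exp(-3^(1/3)*y*(-(27 + sqrt(921))^(1/3) + 4*3^(1/3)/(27 + sqrt(921))^(1/3))/12)*sin(3^(1/6)*y*((27 + sqrt(921))^(-1/3) + 3^(2/3)*(27 + sqrt(921))^(1/3)/12)) + C3*exp(-3^(1/3)*y*(-(27 + sqrt(921))^(1/3) + 4*3^(1/3)/(27 + sqrt(921))^(1/3))/12)*cos(3^(1/6)*y*((27 + sqrt(921))^(-1/3) + 3^(2/3)*(27 + sqrt(921))^(1/3)/12)) + C4*exp(3^(1/3)*y*(-(27 + sqrt(921))^(1/3) + 4*3^(1/3)/(27 + sqrt(921))^(1/3))/6)


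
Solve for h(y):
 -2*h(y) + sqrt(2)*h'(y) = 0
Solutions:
 h(y) = C1*exp(sqrt(2)*y)


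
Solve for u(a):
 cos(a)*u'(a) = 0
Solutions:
 u(a) = C1


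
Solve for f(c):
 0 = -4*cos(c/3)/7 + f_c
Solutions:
 f(c) = C1 + 12*sin(c/3)/7


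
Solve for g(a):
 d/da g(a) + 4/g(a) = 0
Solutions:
 g(a) = -sqrt(C1 - 8*a)
 g(a) = sqrt(C1 - 8*a)


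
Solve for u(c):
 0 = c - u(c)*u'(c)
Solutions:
 u(c) = -sqrt(C1 + c^2)
 u(c) = sqrt(C1 + c^2)


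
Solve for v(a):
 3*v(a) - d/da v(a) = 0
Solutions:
 v(a) = C1*exp(3*a)


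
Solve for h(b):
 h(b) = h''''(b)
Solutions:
 h(b) = C1*exp(-b) + C2*exp(b) + C3*sin(b) + C4*cos(b)


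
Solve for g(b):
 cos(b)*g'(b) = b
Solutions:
 g(b) = C1 + Integral(b/cos(b), b)


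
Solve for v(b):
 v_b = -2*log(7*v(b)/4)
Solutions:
 -Integral(1/(-log(_y) - log(7) + 2*log(2)), (_y, v(b)))/2 = C1 - b


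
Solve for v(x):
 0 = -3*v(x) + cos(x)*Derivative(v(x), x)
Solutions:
 v(x) = C1*(sin(x) + 1)^(3/2)/(sin(x) - 1)^(3/2)


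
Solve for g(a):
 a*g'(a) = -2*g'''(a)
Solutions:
 g(a) = C1 + Integral(C2*airyai(-2^(2/3)*a/2) + C3*airybi(-2^(2/3)*a/2), a)


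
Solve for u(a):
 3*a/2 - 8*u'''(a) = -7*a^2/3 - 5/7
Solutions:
 u(a) = C1 + C2*a + C3*a^2 + 7*a^5/1440 + a^4/128 + 5*a^3/336


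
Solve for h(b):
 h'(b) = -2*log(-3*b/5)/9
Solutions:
 h(b) = C1 - 2*b*log(-b)/9 + 2*b*(-log(3) + 1 + log(5))/9


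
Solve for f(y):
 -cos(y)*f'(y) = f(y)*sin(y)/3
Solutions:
 f(y) = C1*cos(y)^(1/3)


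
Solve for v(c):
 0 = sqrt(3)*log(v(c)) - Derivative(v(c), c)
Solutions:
 li(v(c)) = C1 + sqrt(3)*c


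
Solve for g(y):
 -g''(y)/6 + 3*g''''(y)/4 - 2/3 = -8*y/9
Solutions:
 g(y) = C1 + C2*y + C3*exp(-sqrt(2)*y/3) + C4*exp(sqrt(2)*y/3) + 8*y^3/9 - 2*y^2


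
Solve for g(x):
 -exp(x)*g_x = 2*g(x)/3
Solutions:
 g(x) = C1*exp(2*exp(-x)/3)


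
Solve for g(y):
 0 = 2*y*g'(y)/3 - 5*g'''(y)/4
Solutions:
 g(y) = C1 + Integral(C2*airyai(2*15^(2/3)*y/15) + C3*airybi(2*15^(2/3)*y/15), y)


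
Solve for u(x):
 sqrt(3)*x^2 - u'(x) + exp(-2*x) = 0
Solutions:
 u(x) = C1 + sqrt(3)*x^3/3 - exp(-2*x)/2


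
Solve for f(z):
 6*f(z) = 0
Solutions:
 f(z) = 0


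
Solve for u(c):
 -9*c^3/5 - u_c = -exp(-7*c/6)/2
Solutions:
 u(c) = C1 - 9*c^4/20 - 3*exp(-7*c/6)/7


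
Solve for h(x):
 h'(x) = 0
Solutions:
 h(x) = C1


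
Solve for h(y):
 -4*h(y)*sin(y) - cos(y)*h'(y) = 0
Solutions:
 h(y) = C1*cos(y)^4


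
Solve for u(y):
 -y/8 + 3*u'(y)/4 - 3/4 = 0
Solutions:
 u(y) = C1 + y^2/12 + y


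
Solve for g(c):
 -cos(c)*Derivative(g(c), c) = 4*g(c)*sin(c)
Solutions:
 g(c) = C1*cos(c)^4


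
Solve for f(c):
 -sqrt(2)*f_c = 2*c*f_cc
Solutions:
 f(c) = C1 + C2*c^(1 - sqrt(2)/2)


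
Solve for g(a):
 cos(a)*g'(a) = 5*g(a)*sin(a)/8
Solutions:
 g(a) = C1/cos(a)^(5/8)


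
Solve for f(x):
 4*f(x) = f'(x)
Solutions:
 f(x) = C1*exp(4*x)


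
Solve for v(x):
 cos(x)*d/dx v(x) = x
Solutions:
 v(x) = C1 + Integral(x/cos(x), x)


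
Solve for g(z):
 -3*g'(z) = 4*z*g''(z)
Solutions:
 g(z) = C1 + C2*z^(1/4)


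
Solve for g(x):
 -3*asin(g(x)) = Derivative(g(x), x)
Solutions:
 Integral(1/asin(_y), (_y, g(x))) = C1 - 3*x


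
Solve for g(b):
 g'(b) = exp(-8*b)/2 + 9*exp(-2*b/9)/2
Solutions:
 g(b) = C1 - exp(-8*b)/16 - 81*exp(-2*b/9)/4


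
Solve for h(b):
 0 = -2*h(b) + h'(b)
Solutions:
 h(b) = C1*exp(2*b)


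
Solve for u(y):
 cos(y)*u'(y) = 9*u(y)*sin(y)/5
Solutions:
 u(y) = C1/cos(y)^(9/5)


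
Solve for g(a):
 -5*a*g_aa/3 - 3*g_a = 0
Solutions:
 g(a) = C1 + C2/a^(4/5)


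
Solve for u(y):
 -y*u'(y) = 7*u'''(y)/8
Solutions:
 u(y) = C1 + Integral(C2*airyai(-2*7^(2/3)*y/7) + C3*airybi(-2*7^(2/3)*y/7), y)


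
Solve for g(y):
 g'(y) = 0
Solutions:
 g(y) = C1


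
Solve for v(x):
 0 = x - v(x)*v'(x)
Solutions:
 v(x) = -sqrt(C1 + x^2)
 v(x) = sqrt(C1 + x^2)


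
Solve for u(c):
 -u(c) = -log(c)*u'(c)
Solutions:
 u(c) = C1*exp(li(c))


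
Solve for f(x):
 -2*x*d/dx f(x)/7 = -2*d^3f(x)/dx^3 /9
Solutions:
 f(x) = C1 + Integral(C2*airyai(21^(2/3)*x/7) + C3*airybi(21^(2/3)*x/7), x)


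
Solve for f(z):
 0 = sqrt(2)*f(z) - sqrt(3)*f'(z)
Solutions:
 f(z) = C1*exp(sqrt(6)*z/3)


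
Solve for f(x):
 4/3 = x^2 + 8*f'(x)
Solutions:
 f(x) = C1 - x^3/24 + x/6


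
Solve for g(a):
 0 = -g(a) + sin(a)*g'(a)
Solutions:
 g(a) = C1*sqrt(cos(a) - 1)/sqrt(cos(a) + 1)


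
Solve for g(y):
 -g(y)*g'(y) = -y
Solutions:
 g(y) = -sqrt(C1 + y^2)
 g(y) = sqrt(C1 + y^2)


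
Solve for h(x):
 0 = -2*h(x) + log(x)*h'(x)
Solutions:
 h(x) = C1*exp(2*li(x))


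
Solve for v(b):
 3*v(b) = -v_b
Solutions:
 v(b) = C1*exp(-3*b)


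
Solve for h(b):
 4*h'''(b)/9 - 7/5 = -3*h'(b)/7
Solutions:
 h(b) = C1 + C2*sin(3*sqrt(21)*b/14) + C3*cos(3*sqrt(21)*b/14) + 49*b/15


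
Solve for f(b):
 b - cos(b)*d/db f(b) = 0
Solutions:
 f(b) = C1 + Integral(b/cos(b), b)


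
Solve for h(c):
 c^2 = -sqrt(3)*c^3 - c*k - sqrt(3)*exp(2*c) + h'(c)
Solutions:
 h(c) = C1 + sqrt(3)*c^4/4 + c^3/3 + c^2*k/2 + sqrt(3)*exp(2*c)/2


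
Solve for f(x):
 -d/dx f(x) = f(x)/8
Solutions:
 f(x) = C1*exp(-x/8)


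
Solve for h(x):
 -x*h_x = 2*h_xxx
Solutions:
 h(x) = C1 + Integral(C2*airyai(-2^(2/3)*x/2) + C3*airybi(-2^(2/3)*x/2), x)


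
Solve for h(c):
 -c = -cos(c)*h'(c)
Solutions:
 h(c) = C1 + Integral(c/cos(c), c)


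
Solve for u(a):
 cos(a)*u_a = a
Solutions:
 u(a) = C1 + Integral(a/cos(a), a)


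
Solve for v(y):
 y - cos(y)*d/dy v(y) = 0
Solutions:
 v(y) = C1 + Integral(y/cos(y), y)


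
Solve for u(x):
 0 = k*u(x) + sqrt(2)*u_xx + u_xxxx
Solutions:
 u(x) = C1*exp(-2^(3/4)*x*sqrt(-sqrt(1 - 2*k) - 1)/2) + C2*exp(2^(3/4)*x*sqrt(-sqrt(1 - 2*k) - 1)/2) + C3*exp(-2^(3/4)*x*sqrt(sqrt(1 - 2*k) - 1)/2) + C4*exp(2^(3/4)*x*sqrt(sqrt(1 - 2*k) - 1)/2)


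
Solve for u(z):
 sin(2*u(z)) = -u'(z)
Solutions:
 u(z) = pi - acos((-C1 - exp(4*z))/(C1 - exp(4*z)))/2
 u(z) = acos((-C1 - exp(4*z))/(C1 - exp(4*z)))/2


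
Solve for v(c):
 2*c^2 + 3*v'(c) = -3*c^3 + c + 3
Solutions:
 v(c) = C1 - c^4/4 - 2*c^3/9 + c^2/6 + c


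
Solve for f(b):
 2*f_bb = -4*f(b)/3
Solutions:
 f(b) = C1*sin(sqrt(6)*b/3) + C2*cos(sqrt(6)*b/3)


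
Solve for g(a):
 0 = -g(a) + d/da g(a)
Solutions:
 g(a) = C1*exp(a)


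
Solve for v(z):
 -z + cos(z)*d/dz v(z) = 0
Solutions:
 v(z) = C1 + Integral(z/cos(z), z)


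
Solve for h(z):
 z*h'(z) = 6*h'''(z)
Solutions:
 h(z) = C1 + Integral(C2*airyai(6^(2/3)*z/6) + C3*airybi(6^(2/3)*z/6), z)


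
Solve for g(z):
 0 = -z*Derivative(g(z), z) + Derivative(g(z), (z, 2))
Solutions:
 g(z) = C1 + C2*erfi(sqrt(2)*z/2)


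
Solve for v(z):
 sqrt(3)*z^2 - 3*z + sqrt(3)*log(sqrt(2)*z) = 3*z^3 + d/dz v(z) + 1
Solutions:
 v(z) = C1 - 3*z^4/4 + sqrt(3)*z^3/3 - 3*z^2/2 + sqrt(3)*z*log(z) - sqrt(3)*z - z + sqrt(3)*z*log(2)/2


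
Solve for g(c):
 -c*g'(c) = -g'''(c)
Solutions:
 g(c) = C1 + Integral(C2*airyai(c) + C3*airybi(c), c)


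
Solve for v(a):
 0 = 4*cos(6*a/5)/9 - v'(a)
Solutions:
 v(a) = C1 + 10*sin(6*a/5)/27


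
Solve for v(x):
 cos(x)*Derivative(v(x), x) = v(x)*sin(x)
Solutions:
 v(x) = C1/cos(x)


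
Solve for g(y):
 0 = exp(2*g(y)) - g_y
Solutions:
 g(y) = log(-sqrt(-1/(C1 + y))) - log(2)/2
 g(y) = log(-1/(C1 + y))/2 - log(2)/2


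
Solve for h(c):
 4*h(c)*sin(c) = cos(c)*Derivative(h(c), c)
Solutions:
 h(c) = C1/cos(c)^4


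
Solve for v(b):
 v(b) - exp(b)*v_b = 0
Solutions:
 v(b) = C1*exp(-exp(-b))


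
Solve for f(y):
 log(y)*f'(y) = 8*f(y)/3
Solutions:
 f(y) = C1*exp(8*li(y)/3)


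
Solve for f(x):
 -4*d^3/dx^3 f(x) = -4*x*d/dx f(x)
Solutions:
 f(x) = C1 + Integral(C2*airyai(x) + C3*airybi(x), x)


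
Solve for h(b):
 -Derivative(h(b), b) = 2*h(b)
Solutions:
 h(b) = C1*exp(-2*b)


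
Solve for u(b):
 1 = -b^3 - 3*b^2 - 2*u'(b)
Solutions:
 u(b) = C1 - b^4/8 - b^3/2 - b/2


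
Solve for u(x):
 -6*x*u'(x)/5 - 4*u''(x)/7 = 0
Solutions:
 u(x) = C1 + C2*erf(sqrt(105)*x/10)


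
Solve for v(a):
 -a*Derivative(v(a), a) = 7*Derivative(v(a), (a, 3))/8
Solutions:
 v(a) = C1 + Integral(C2*airyai(-2*7^(2/3)*a/7) + C3*airybi(-2*7^(2/3)*a/7), a)


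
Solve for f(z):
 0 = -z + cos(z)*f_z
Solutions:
 f(z) = C1 + Integral(z/cos(z), z)


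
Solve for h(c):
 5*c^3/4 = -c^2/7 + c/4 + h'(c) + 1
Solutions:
 h(c) = C1 + 5*c^4/16 + c^3/21 - c^2/8 - c


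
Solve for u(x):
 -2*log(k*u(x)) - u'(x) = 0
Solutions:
 li(k*u(x))/k = C1 - 2*x


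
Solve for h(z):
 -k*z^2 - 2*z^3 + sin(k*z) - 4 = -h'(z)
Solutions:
 h(z) = C1 + k*z^3/3 + z^4/2 + 4*z + cos(k*z)/k


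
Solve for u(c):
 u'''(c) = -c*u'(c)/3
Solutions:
 u(c) = C1 + Integral(C2*airyai(-3^(2/3)*c/3) + C3*airybi(-3^(2/3)*c/3), c)


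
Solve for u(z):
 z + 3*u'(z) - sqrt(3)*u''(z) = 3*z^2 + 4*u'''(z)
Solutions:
 u(z) = C1 + C2*exp(z*(-sqrt(3) + sqrt(51))/8) + C3*exp(-z*(sqrt(3) + sqrt(51))/8) + z^3/3 - z^2/6 + sqrt(3)*z^2/3 - sqrt(3)*z/9 + 10*z/3


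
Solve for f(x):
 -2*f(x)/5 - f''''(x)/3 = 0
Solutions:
 f(x) = (C1*sin(10^(3/4)*3^(1/4)*x/10) + C2*cos(10^(3/4)*3^(1/4)*x/10))*exp(-10^(3/4)*3^(1/4)*x/10) + (C3*sin(10^(3/4)*3^(1/4)*x/10) + C4*cos(10^(3/4)*3^(1/4)*x/10))*exp(10^(3/4)*3^(1/4)*x/10)


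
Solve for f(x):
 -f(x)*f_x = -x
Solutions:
 f(x) = -sqrt(C1 + x^2)
 f(x) = sqrt(C1 + x^2)


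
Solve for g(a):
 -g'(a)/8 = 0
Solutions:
 g(a) = C1


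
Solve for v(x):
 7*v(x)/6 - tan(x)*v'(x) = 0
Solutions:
 v(x) = C1*sin(x)^(7/6)


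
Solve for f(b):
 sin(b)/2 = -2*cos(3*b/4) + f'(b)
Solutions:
 f(b) = C1 + 8*sin(3*b/4)/3 - cos(b)/2


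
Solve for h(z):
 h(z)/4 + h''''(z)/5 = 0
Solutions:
 h(z) = (C1*sin(5^(1/4)*z/2) + C2*cos(5^(1/4)*z/2))*exp(-5^(1/4)*z/2) + (C3*sin(5^(1/4)*z/2) + C4*cos(5^(1/4)*z/2))*exp(5^(1/4)*z/2)


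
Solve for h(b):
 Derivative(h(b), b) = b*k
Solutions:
 h(b) = C1 + b^2*k/2


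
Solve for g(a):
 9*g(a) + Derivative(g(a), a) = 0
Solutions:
 g(a) = C1*exp(-9*a)


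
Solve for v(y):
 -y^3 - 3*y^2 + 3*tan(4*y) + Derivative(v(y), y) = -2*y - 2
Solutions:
 v(y) = C1 + y^4/4 + y^3 - y^2 - 2*y + 3*log(cos(4*y))/4


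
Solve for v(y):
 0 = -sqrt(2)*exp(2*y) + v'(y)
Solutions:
 v(y) = C1 + sqrt(2)*exp(2*y)/2


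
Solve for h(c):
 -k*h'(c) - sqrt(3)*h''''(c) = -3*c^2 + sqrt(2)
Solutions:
 h(c) = C1 + C2*exp(3^(5/6)*c*(-k)^(1/3)/3) + C3*exp(c*(-k)^(1/3)*(-3^(5/6) + 3*3^(1/3)*I)/6) + C4*exp(-c*(-k)^(1/3)*(3^(5/6) + 3*3^(1/3)*I)/6) + c^3/k - sqrt(2)*c/k


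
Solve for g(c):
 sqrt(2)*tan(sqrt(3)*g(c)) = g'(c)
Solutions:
 g(c) = sqrt(3)*(pi - asin(C1*exp(sqrt(6)*c)))/3
 g(c) = sqrt(3)*asin(C1*exp(sqrt(6)*c))/3


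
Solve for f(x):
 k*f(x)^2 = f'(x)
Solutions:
 f(x) = -1/(C1 + k*x)


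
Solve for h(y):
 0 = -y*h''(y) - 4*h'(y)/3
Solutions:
 h(y) = C1 + C2/y^(1/3)


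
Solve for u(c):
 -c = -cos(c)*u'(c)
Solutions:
 u(c) = C1 + Integral(c/cos(c), c)


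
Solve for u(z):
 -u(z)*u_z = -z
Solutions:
 u(z) = -sqrt(C1 + z^2)
 u(z) = sqrt(C1 + z^2)


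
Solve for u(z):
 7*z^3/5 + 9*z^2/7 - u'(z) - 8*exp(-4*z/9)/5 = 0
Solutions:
 u(z) = C1 + 7*z^4/20 + 3*z^3/7 + 18*exp(-4*z/9)/5


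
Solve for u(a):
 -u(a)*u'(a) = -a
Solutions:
 u(a) = -sqrt(C1 + a^2)
 u(a) = sqrt(C1 + a^2)


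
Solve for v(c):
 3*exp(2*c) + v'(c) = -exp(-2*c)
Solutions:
 v(c) = C1 - 3*exp(2*c)/2 + exp(-2*c)/2


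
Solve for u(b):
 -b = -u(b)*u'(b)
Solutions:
 u(b) = -sqrt(C1 + b^2)
 u(b) = sqrt(C1 + b^2)


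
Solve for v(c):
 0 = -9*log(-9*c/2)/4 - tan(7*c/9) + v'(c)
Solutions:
 v(c) = C1 + 9*c*log(-c)/4 - 9*c/4 - 9*c*log(2)/4 + 9*c*log(3)/2 - 9*log(cos(7*c/9))/7


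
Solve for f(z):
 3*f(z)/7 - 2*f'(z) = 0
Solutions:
 f(z) = C1*exp(3*z/14)


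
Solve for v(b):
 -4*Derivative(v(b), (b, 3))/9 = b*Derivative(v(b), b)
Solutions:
 v(b) = C1 + Integral(C2*airyai(-2^(1/3)*3^(2/3)*b/2) + C3*airybi(-2^(1/3)*3^(2/3)*b/2), b)


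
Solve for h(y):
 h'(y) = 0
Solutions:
 h(y) = C1


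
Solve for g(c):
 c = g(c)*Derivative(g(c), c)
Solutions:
 g(c) = -sqrt(C1 + c^2)
 g(c) = sqrt(C1 + c^2)


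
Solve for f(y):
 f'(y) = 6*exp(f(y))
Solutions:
 f(y) = log(-1/(C1 + 6*y))


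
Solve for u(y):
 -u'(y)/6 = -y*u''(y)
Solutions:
 u(y) = C1 + C2*y^(7/6)


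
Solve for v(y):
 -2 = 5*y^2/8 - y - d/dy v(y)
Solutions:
 v(y) = C1 + 5*y^3/24 - y^2/2 + 2*y


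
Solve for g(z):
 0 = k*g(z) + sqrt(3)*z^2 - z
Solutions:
 g(z) = z*(-sqrt(3)*z + 1)/k


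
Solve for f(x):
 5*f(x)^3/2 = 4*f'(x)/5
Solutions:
 f(x) = -2*sqrt(-1/(C1 + 25*x))
 f(x) = 2*sqrt(-1/(C1 + 25*x))


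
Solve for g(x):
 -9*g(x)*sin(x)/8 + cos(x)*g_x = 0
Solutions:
 g(x) = C1/cos(x)^(9/8)


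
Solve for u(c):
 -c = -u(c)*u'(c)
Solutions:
 u(c) = -sqrt(C1 + c^2)
 u(c) = sqrt(C1 + c^2)


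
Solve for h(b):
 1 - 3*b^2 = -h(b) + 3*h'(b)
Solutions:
 h(b) = C1*exp(b/3) + 3*b^2 + 18*b + 53


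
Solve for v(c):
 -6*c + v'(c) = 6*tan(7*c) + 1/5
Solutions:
 v(c) = C1 + 3*c^2 + c/5 - 6*log(cos(7*c))/7


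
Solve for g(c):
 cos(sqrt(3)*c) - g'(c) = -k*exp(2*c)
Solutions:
 g(c) = C1 + k*exp(2*c)/2 + sqrt(3)*sin(sqrt(3)*c)/3


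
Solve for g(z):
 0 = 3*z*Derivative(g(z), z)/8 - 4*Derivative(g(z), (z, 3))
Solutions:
 g(z) = C1 + Integral(C2*airyai(6^(1/3)*z/4) + C3*airybi(6^(1/3)*z/4), z)


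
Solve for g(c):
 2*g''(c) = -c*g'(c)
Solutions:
 g(c) = C1 + C2*erf(c/2)


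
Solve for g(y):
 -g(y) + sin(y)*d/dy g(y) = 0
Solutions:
 g(y) = C1*sqrt(cos(y) - 1)/sqrt(cos(y) + 1)


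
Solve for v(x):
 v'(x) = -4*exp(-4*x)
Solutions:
 v(x) = C1 + exp(-4*x)


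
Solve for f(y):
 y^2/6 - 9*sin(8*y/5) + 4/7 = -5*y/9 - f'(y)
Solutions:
 f(y) = C1 - y^3/18 - 5*y^2/18 - 4*y/7 - 45*cos(8*y/5)/8


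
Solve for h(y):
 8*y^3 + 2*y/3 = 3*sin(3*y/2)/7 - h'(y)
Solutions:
 h(y) = C1 - 2*y^4 - y^2/3 - 2*cos(3*y/2)/7


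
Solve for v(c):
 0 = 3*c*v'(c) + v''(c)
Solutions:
 v(c) = C1 + C2*erf(sqrt(6)*c/2)


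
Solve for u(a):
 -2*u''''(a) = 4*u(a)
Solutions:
 u(a) = (C1*sin(2^(3/4)*a/2) + C2*cos(2^(3/4)*a/2))*exp(-2^(3/4)*a/2) + (C3*sin(2^(3/4)*a/2) + C4*cos(2^(3/4)*a/2))*exp(2^(3/4)*a/2)


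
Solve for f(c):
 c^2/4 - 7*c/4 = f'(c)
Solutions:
 f(c) = C1 + c^3/12 - 7*c^2/8


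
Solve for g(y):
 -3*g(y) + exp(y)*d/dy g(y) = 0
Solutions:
 g(y) = C1*exp(-3*exp(-y))


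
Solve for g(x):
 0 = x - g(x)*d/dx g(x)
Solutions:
 g(x) = -sqrt(C1 + x^2)
 g(x) = sqrt(C1 + x^2)


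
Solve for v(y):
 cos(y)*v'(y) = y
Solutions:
 v(y) = C1 + Integral(y/cos(y), y)


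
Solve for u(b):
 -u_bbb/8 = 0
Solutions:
 u(b) = C1 + C2*b + C3*b^2


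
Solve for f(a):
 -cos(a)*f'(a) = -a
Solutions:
 f(a) = C1 + Integral(a/cos(a), a)


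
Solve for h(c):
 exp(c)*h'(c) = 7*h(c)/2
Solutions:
 h(c) = C1*exp(-7*exp(-c)/2)


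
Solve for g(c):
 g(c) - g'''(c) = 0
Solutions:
 g(c) = C3*exp(c) + (C1*sin(sqrt(3)*c/2) + C2*cos(sqrt(3)*c/2))*exp(-c/2)


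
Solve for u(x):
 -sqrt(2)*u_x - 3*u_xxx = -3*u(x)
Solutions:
 u(x) = C1*exp(-x*(-2*2^(5/6)/(27 + sqrt(8*sqrt(2) + 729))^(1/3) + 2^(2/3)*(27 + sqrt(8*sqrt(2) + 729))^(1/3))/12)*sin(sqrt(3)*x*(2*2^(5/6)/(27 + sqrt(8*sqrt(2) + 729))^(1/3) + 2^(2/3)*(27 + sqrt(8*sqrt(2) + 729))^(1/3))/12) + C2*exp(-x*(-2*2^(5/6)/(27 + sqrt(8*sqrt(2) + 729))^(1/3) + 2^(2/3)*(27 + sqrt(8*sqrt(2) + 729))^(1/3))/12)*cos(sqrt(3)*x*(2*2^(5/6)/(27 + sqrt(8*sqrt(2) + 729))^(1/3) + 2^(2/3)*(27 + sqrt(8*sqrt(2) + 729))^(1/3))/12) + C3*exp(x*(-2*2^(5/6)/(27 + sqrt(8*sqrt(2) + 729))^(1/3) + 2^(2/3)*(27 + sqrt(8*sqrt(2) + 729))^(1/3))/6)


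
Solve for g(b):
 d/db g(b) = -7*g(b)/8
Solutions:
 g(b) = C1*exp(-7*b/8)


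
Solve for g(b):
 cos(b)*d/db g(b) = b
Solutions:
 g(b) = C1 + Integral(b/cos(b), b)


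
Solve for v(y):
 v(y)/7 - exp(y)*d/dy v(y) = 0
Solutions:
 v(y) = C1*exp(-exp(-y)/7)


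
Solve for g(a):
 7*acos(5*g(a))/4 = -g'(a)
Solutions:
 Integral(1/acos(5*_y), (_y, g(a))) = C1 - 7*a/4


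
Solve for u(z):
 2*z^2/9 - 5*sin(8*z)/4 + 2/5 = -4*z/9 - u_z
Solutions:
 u(z) = C1 - 2*z^3/27 - 2*z^2/9 - 2*z/5 - 5*cos(8*z)/32


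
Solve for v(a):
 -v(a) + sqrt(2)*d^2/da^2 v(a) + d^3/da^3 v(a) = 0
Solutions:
 v(a) = C1*exp(-a*(4*2^(1/3)/(-4*sqrt(2) + sqrt(-32 + (27 - 4*sqrt(2))^2) + 27)^(1/3) + 2^(2/3)*(-4*sqrt(2) + sqrt(-32 + (27 - 4*sqrt(2))^2) + 27)^(1/3) + 4*sqrt(2))/12)*sin(2^(1/3)*sqrt(3)*a*(-2^(1/3)*(-4*sqrt(2) + sqrt(-32 + 729*(-1 + 4*sqrt(2)/27)^2) + 27)^(1/3) + 4/(-4*sqrt(2) + sqrt(-32 + 729*(-1 + 4*sqrt(2)/27)^2) + 27)^(1/3))/12) + C2*exp(-a*(4*2^(1/3)/(-4*sqrt(2) + sqrt(-32 + (27 - 4*sqrt(2))^2) + 27)^(1/3) + 2^(2/3)*(-4*sqrt(2) + sqrt(-32 + (27 - 4*sqrt(2))^2) + 27)^(1/3) + 4*sqrt(2))/12)*cos(2^(1/3)*sqrt(3)*a*(-2^(1/3)*(-4*sqrt(2) + sqrt(-32 + 729*(-1 + 4*sqrt(2)/27)^2) + 27)^(1/3) + 4/(-4*sqrt(2) + sqrt(-32 + 729*(-1 + 4*sqrt(2)/27)^2) + 27)^(1/3))/12) + C3*exp(a*(-2*sqrt(2) + 4*2^(1/3)/(-4*sqrt(2) + sqrt(-32 + (27 - 4*sqrt(2))^2) + 27)^(1/3) + 2^(2/3)*(-4*sqrt(2) + sqrt(-32 + (27 - 4*sqrt(2))^2) + 27)^(1/3))/6)


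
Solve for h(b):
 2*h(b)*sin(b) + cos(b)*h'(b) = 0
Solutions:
 h(b) = C1*cos(b)^2


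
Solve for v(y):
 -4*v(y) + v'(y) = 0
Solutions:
 v(y) = C1*exp(4*y)


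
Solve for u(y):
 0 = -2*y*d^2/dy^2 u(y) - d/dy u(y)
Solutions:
 u(y) = C1 + C2*sqrt(y)


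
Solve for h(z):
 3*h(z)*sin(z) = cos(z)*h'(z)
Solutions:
 h(z) = C1/cos(z)^3


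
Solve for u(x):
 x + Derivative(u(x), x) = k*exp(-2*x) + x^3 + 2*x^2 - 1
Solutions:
 u(x) = C1 - k*exp(-2*x)/2 + x^4/4 + 2*x^3/3 - x^2/2 - x


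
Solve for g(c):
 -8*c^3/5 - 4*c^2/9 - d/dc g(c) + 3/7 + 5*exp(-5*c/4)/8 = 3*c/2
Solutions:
 g(c) = C1 - 2*c^4/5 - 4*c^3/27 - 3*c^2/4 + 3*c/7 - exp(-5*c/4)/2


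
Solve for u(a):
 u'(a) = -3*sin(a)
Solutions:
 u(a) = C1 + 3*cos(a)


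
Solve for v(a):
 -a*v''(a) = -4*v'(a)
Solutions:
 v(a) = C1 + C2*a^5


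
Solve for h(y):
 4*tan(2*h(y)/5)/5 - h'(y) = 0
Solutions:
 h(y) = -5*asin(C1*exp(8*y/25))/2 + 5*pi/2
 h(y) = 5*asin(C1*exp(8*y/25))/2


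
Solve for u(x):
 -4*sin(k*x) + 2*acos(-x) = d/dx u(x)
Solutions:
 u(x) = C1 + 2*x*acos(-x) + 2*sqrt(1 - x^2) - 4*Piecewise((-cos(k*x)/k, Ne(k, 0)), (0, True))


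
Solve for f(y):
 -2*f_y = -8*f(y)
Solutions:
 f(y) = C1*exp(4*y)


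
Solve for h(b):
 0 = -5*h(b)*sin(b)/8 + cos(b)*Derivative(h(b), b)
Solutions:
 h(b) = C1/cos(b)^(5/8)


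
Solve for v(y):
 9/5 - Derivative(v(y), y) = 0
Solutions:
 v(y) = C1 + 9*y/5


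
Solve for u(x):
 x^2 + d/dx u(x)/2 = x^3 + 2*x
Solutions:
 u(x) = C1 + x^4/2 - 2*x^3/3 + 2*x^2


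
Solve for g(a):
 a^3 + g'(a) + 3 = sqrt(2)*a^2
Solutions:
 g(a) = C1 - a^4/4 + sqrt(2)*a^3/3 - 3*a


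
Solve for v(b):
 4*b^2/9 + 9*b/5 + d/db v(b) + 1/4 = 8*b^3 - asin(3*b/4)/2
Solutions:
 v(b) = C1 + 2*b^4 - 4*b^3/27 - 9*b^2/10 - b*asin(3*b/4)/2 - b/4 - sqrt(16 - 9*b^2)/6


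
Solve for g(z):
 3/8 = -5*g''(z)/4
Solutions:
 g(z) = C1 + C2*z - 3*z^2/20


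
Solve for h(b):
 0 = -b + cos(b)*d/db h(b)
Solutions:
 h(b) = C1 + Integral(b/cos(b), b)


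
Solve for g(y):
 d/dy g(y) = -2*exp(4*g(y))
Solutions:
 g(y) = log(-I*(1/(C1 + 8*y))^(1/4))
 g(y) = log(I*(1/(C1 + 8*y))^(1/4))
 g(y) = log(-(1/(C1 + 8*y))^(1/4))
 g(y) = log(1/(C1 + 8*y))/4


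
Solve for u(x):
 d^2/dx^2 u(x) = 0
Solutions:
 u(x) = C1 + C2*x


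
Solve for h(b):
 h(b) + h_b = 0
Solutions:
 h(b) = C1*exp(-b)


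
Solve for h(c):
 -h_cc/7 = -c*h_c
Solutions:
 h(c) = C1 + C2*erfi(sqrt(14)*c/2)


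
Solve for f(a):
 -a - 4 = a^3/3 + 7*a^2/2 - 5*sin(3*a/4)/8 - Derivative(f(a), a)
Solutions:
 f(a) = C1 + a^4/12 + 7*a^3/6 + a^2/2 + 4*a + 5*cos(3*a/4)/6


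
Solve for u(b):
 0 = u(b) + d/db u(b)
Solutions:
 u(b) = C1*exp(-b)


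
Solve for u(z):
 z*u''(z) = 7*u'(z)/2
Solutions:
 u(z) = C1 + C2*z^(9/2)


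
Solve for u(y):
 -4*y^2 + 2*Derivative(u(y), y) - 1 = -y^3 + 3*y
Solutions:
 u(y) = C1 - y^4/8 + 2*y^3/3 + 3*y^2/4 + y/2


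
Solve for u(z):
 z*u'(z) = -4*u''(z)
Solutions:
 u(z) = C1 + C2*erf(sqrt(2)*z/4)


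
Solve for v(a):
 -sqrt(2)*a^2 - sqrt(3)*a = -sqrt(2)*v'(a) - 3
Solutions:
 v(a) = C1 + a^3/3 + sqrt(6)*a^2/4 - 3*sqrt(2)*a/2


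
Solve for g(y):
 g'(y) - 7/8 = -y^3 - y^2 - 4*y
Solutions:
 g(y) = C1 - y^4/4 - y^3/3 - 2*y^2 + 7*y/8


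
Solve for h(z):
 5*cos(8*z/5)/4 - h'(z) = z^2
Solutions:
 h(z) = C1 - z^3/3 + 25*sin(8*z/5)/32


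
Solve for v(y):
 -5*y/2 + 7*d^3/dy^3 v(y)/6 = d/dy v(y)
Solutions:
 v(y) = C1 + C2*exp(-sqrt(42)*y/7) + C3*exp(sqrt(42)*y/7) - 5*y^2/4


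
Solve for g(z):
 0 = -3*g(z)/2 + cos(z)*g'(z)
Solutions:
 g(z) = C1*(sin(z) + 1)^(3/4)/(sin(z) - 1)^(3/4)


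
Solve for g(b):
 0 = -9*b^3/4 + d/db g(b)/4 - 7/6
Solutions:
 g(b) = C1 + 9*b^4/4 + 14*b/3


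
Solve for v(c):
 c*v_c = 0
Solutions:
 v(c) = C1


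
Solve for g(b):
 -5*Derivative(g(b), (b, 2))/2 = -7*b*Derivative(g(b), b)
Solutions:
 g(b) = C1 + C2*erfi(sqrt(35)*b/5)


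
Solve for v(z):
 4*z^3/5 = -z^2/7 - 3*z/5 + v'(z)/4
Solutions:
 v(z) = C1 + 4*z^4/5 + 4*z^3/21 + 6*z^2/5


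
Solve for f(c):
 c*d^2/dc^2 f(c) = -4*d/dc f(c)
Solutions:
 f(c) = C1 + C2/c^3


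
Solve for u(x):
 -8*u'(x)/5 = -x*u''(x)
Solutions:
 u(x) = C1 + C2*x^(13/5)


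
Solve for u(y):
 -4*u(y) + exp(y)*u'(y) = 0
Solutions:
 u(y) = C1*exp(-4*exp(-y))


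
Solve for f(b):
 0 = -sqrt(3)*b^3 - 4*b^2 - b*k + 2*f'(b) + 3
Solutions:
 f(b) = C1 + sqrt(3)*b^4/8 + 2*b^3/3 + b^2*k/4 - 3*b/2


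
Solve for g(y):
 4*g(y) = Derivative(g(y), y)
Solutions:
 g(y) = C1*exp(4*y)


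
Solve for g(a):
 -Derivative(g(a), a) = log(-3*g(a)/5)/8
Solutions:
 8*Integral(1/(log(-_y) - log(5) + log(3)), (_y, g(a))) = C1 - a


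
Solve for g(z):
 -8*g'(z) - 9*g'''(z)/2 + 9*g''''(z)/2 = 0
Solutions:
 g(z) = C1 + C2*exp(z*(-(4*sqrt(39) + 25)^(1/3) - 1/(4*sqrt(39) + 25)^(1/3) + 2)/6)*sin(sqrt(3)*z*(-(4*sqrt(39) + 25)^(1/3) + (4*sqrt(39) + 25)^(-1/3))/6) + C3*exp(z*(-(4*sqrt(39) + 25)^(1/3) - 1/(4*sqrt(39) + 25)^(1/3) + 2)/6)*cos(sqrt(3)*z*(-(4*sqrt(39) + 25)^(1/3) + (4*sqrt(39) + 25)^(-1/3))/6) + C4*exp(z*((4*sqrt(39) + 25)^(-1/3) + 1 + (4*sqrt(39) + 25)^(1/3))/3)


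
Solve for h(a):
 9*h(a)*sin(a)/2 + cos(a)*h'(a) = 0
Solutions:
 h(a) = C1*cos(a)^(9/2)


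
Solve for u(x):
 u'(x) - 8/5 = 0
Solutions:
 u(x) = C1 + 8*x/5
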